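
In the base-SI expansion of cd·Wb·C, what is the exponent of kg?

1

Wb = kg·m²·s⁻²·A⁻¹.
C = s·A.
Combining: cd·Wb·C = cd · (kg·m²·s⁻²·A⁻¹) · (s·A) = kg·m²·s⁻¹·cd.
The exponent of kg is 1.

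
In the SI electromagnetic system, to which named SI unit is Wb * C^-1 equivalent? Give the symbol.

Ω

Wb = V·s (flux: a volt is a weber per second),
    = kg·m²·s⁻²·A⁻¹.
C = A·s = s·A (charge = current × time).
So C⁻¹ = s⁻¹·A⁻¹.
Combining: Wb·C⁻¹ = (kg·m²·s⁻²·A⁻¹) · (s⁻¹·A⁻¹) = kg·m²·s⁻³·A⁻².
kg·m²·s⁻³·A⁻² is the base-SI form of the ohm.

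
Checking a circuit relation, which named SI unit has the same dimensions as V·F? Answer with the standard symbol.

V = kg·m²·s⁻³·A⁻¹.
F = kg⁻¹·m⁻²·s⁴·A².
Combining: V·F = (kg·m²·s⁻³·A⁻¹) · (kg⁻¹·m⁻²·s⁴·A²) = s·A.
s·A is the base-SI form of the coulomb.

C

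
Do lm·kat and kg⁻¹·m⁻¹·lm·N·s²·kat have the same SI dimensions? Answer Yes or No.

Left side:
  lm = cd·sr = cd (luminous flux; sr is dimensionless).
  kat = mol/s = s⁻¹·mol (catalytic activity).
  Combining: lm·kat = cd · (s⁻¹·mol) = s⁻¹·mol·cd.
Right side:
  lm = cd·sr = cd (luminous flux; sr is dimensionless).
  N = kg·m/s² = kg·m·s⁻² (force = mass × acceleration).
  kat = mol/s = s⁻¹·mol (catalytic activity).
  Combining: kg⁻¹·m⁻¹·lm·N·s²·kat = kg⁻¹ · m⁻¹ · cd · (kg·m·s⁻²) · s² · (s⁻¹·mol) = s⁻¹·mol·cd.
Both reduce to s⁻¹·mol·cd.

Yes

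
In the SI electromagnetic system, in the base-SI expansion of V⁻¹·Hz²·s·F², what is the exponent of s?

V = kg·m²·s⁻³·A⁻¹.
So V⁻¹ = kg⁻¹·m⁻²·s³·A.
Hz = s⁻¹.
So Hz² = s⁻².
F = kg⁻¹·m⁻²·s⁴·A².
So F² = kg⁻²·m⁻⁴·s⁸·A⁴.
Combining: V⁻¹·Hz²·s·F² = (kg⁻¹·m⁻²·s³·A) · s⁻² · s · (kg⁻²·m⁻⁴·s⁸·A⁴) = kg⁻³·m⁻⁶·s¹⁰·A⁵.
The exponent of s is 10.

10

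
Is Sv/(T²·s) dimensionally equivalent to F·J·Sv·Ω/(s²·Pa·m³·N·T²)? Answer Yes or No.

No

Left side:
  T = Wb/m² (flux density = flux per area),
      = kg·s⁻²·A⁻¹.
  So T⁻² = kg⁻²·s⁴·A².
  Sv = J/kg (equivalent dose = energy per mass),
      = m²·s⁻².
  Combining: T⁻²·s⁻¹·Sv = (kg⁻²·s⁴·A²) · s⁻¹ · (m²·s⁻²) = kg⁻²·m²·s·A².
Right side:
  F = C/V (capacitance = charge per voltage),
      = A·s/(kg·m²·s⁻³·A⁻¹) (substituting C and V),
      = kg⁻¹·m⁻²·s⁴·A².
  Pa = N/m² (pressure = force per area),
      = kg·m⁻¹·s⁻².
  So Pa⁻¹ = kg⁻¹·m·s².
  J = N·m (work = force × distance),
      = kg·m²·s⁻².
  N = kg·m/s² = kg·m·s⁻² (force = mass × acceleration).
  So N⁻¹ = kg⁻¹·m⁻¹·s².
  Sv = J/kg (equivalent dose = energy per mass),
      = m²·s⁻².
  T = Wb/m² (flux density = flux per area),
      = kg·s⁻²·A⁻¹.
  So T⁻² = kg⁻²·s⁴·A².
  Ω = V/A (resistance = voltage per current),
      = kg·m²·s⁻³·A⁻².
  Combining: F·s⁻²·Pa⁻¹·m⁻³·J·N⁻¹·Sv·T⁻²·Ω = (kg⁻¹·m⁻²·s⁴·A²) · s⁻² · (kg⁻¹·m·s²) · m⁻³ · (kg·m²·s⁻²) · (kg⁻¹·m⁻¹·s²) · (m²·s⁻²) · (kg⁻²·s⁴·A²) · (kg·m²·s⁻³·A⁻²) = kg⁻³·m·s³·A².
Left is kg⁻²·m²·s·A²; right is kg⁻³·m·s³·A² — different.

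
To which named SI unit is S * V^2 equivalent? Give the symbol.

W

S = kg⁻¹·m⁻²·s³·A².
V = kg·m²·s⁻³·A⁻¹.
So V² = kg²·m⁴·s⁻⁶·A⁻².
Combining: S·V² = (kg⁻¹·m⁻²·s³·A²) · (kg²·m⁴·s⁻⁶·A⁻²) = kg·m²·s⁻³.
kg·m²·s⁻³ is the base-SI form of the watt.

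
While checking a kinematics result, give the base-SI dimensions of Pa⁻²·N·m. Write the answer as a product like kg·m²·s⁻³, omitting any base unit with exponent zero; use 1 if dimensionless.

Pa = kg·m⁻¹·s⁻².
So Pa⁻² = kg⁻²·m²·s⁴.
N = kg·m·s⁻².
Combining: Pa⁻²·N·m = (kg⁻²·m²·s⁴) · (kg·m·s⁻²) · m = kg⁻¹·m⁴·s².

kg⁻¹·m⁴·s²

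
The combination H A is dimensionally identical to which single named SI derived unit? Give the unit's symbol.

H = Wb/A (inductance = flux per current),
    = kg·m²·s⁻²·A⁻².
Combining: H·A = (kg·m²·s⁻²·A⁻²) · A = kg·m²·s⁻²·A⁻¹.
kg·m²·s⁻²·A⁻¹ is the base-SI form of the weber.

Wb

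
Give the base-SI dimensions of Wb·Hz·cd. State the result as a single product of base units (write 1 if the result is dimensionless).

Wb = V·s (flux: a volt is a weber per second),
    = kg·m²·s⁻²·A⁻¹.
Hz = 1/s = s⁻¹ (frequency is cycles per second).
Combining: Wb·Hz·cd = (kg·m²·s⁻²·A⁻¹) · s⁻¹ · cd = kg·m²·s⁻³·A⁻¹·cd.

kg·m²·s⁻³·A⁻¹·cd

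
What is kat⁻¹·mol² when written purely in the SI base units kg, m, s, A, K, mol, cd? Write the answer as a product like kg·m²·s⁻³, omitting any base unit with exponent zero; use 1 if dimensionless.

s·mol

kat = mol/s = s⁻¹·mol (catalytic activity).
So kat⁻¹ = s·mol⁻¹.
Combining: kat⁻¹·mol² = (s·mol⁻¹) · mol² = s·mol.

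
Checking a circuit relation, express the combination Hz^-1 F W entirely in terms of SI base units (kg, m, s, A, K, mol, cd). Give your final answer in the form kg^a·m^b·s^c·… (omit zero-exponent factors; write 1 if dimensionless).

Hz = 1/s = s⁻¹ (frequency is cycles per second).
So Hz⁻¹ = s.
F = C/V (capacitance = charge per voltage),
    = A·s/(kg·m²·s⁻³·A⁻¹) (substituting C and V),
    = kg⁻¹·m⁻²·s⁴·A².
W = J/s (power = energy per time),
    = kg·m²·s⁻³.
Combining: Hz⁻¹·F·W = s · (kg⁻¹·m⁻²·s⁴·A²) · (kg·m²·s⁻³) = s²·A².

s²·A²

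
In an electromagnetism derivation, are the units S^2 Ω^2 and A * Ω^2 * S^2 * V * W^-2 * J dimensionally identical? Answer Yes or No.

No

Left side:
  S = 1/Ω (conductance is reciprocal resistance),
      = kg⁻¹·m⁻²·s³·A².
  So S² = kg⁻²·m⁻⁴·s⁶·A⁴.
  Ω = V/A (resistance = voltage per current),
      = kg·m²·s⁻³·A⁻².
  So Ω² = kg²·m⁴·s⁻⁶·A⁻⁴.
  Combining: S²·Ω² = (kg⁻²·m⁻⁴·s⁶·A⁴) · (kg²·m⁴·s⁻⁶·A⁻⁴) = 1.
Right side:
  Ω = V/A (resistance = voltage per current),
      = kg·m²·s⁻³·A⁻².
  So Ω² = kg²·m⁴·s⁻⁶·A⁻⁴.
  S = 1/Ω (conductance is reciprocal resistance),
      = kg⁻¹·m⁻²·s³·A².
  So S² = kg⁻²·m⁻⁴·s⁶·A⁴.
  V = W/A (potential = power per current),
      = kg·m²·s⁻³·A⁻¹.
  W = J/s (power = energy per time),
      = kg·m²·s⁻³.
  So W⁻² = kg⁻²·m⁻⁴·s⁶.
  J = N·m (work = force × distance),
      = kg·m²·s⁻².
  Combining: A·Ω²·S²·V·W⁻²·J = A · (kg²·m⁴·s⁻⁶·A⁻⁴) · (kg⁻²·m⁻⁴·s⁶·A⁴) · (kg·m²·s⁻³·A⁻¹) · (kg⁻²·m⁻⁴·s⁶) · (kg·m²·s⁻²) = s.
Left is 1; right is s — different.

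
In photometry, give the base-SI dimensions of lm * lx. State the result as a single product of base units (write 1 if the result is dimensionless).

m⁻²·cd²

lm = cd.
lx = m⁻²·cd.
Combining: lm·lx = cd · (m⁻²·cd) = m⁻²·cd².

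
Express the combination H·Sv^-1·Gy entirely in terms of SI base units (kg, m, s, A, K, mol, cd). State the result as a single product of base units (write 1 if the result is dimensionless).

H = kg·m²·s⁻²·A⁻².
Sv = m²·s⁻².
So Sv⁻¹ = m⁻²·s².
Gy = m²·s⁻².
Combining: H·Sv⁻¹·Gy = (kg·m²·s⁻²·A⁻²) · (m⁻²·s²) · (m²·s⁻²) = kg·m²·s⁻²·A⁻².

kg·m²·s⁻²·A⁻²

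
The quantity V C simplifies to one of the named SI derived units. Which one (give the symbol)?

J

V = W/A (potential = power per current),
    = kg·m²·s⁻³·A⁻¹.
C = A·s = s·A (charge = current × time).
Combining: V·C = (kg·m²·s⁻³·A⁻¹) · (s·A) = kg·m²·s⁻².
kg·m²·s⁻² is the base-SI form of the joule.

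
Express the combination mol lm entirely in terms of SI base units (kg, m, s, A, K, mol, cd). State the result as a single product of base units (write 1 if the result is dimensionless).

mol·cd

lm = cd·sr = cd (luminous flux; sr is dimensionless).
Combining: mol·lm = mol · cd = mol·cd.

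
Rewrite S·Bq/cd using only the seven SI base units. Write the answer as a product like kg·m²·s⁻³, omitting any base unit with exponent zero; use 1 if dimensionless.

S = 1/Ω (conductance is reciprocal resistance),
    = kg⁻¹·m⁻²·s³·A².
Bq = 1/s = s⁻¹ (activity is decays per second).
Combining: S·cd⁻¹·Bq = (kg⁻¹·m⁻²·s³·A²) · cd⁻¹ · s⁻¹ = kg⁻¹·m⁻²·s²·A²·cd⁻¹.

kg⁻¹·m⁻²·s²·A²·cd⁻¹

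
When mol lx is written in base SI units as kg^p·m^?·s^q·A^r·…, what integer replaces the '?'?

lx = lm/m² (illuminance = luminous flux per area),
    = m⁻²·cd.
Combining: mol·lx = mol · (m⁻²·cd) = m⁻²·mol·cd.
The exponent of m is -2.

-2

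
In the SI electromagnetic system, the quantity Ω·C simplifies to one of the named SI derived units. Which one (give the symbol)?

Wb

Ω = V/A (resistance = voltage per current),
    = kg·m²·s⁻³·A⁻².
C = A·s = s·A (charge = current × time).
Combining: Ω·C = (kg·m²·s⁻³·A⁻²) · (s·A) = kg·m²·s⁻²·A⁻¹.
kg·m²·s⁻²·A⁻¹ is the base-SI form of the weber.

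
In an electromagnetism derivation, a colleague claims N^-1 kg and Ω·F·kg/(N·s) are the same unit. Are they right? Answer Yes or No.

Left side:
  N = kg·m·s⁻².
  So N⁻¹ = kg⁻¹·m⁻¹·s².
  Combining: N⁻¹·kg = (kg⁻¹·m⁻¹·s²) · kg = m⁻¹·s².
Right side:
  N = kg·m/s² = kg·m·s⁻² (force = mass × acceleration).
  So N⁻¹ = kg⁻¹·m⁻¹·s².
  Ω = V/A (resistance = voltage per current),
      = kg·m²·s⁻³·A⁻².
  F = C/V (capacitance = charge per voltage),
      = A·s/(kg·m²·s⁻³·A⁻¹) (substituting C and V),
      = kg⁻¹·m⁻²·s⁴·A².
  Combining: N⁻¹·s⁻¹·Ω·F·kg = (kg⁻¹·m⁻¹·s²) · s⁻¹ · (kg·m²·s⁻³·A⁻²) · (kg⁻¹·m⁻²·s⁴·A²) · kg = m⁻¹·s².
Both reduce to m⁻¹·s².

Yes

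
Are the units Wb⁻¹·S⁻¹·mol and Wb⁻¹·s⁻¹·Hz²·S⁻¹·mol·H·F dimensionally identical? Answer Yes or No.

No

Left side:
  Wb = kg·m²·s⁻²·A⁻¹.
  So Wb⁻¹ = kg⁻¹·m⁻²·s²·A.
  S = kg⁻¹·m⁻²·s³·A².
  So S⁻¹ = kg·m²·s⁻³·A⁻².
  Combining: Wb⁻¹·S⁻¹·mol = (kg⁻¹·m⁻²·s²·A) · (kg·m²·s⁻³·A⁻²) · mol = s⁻¹·A⁻¹·mol.
Right side:
  Wb = V·s (flux: a volt is a weber per second),
      = kg·m²·s⁻²·A⁻¹.
  So Wb⁻¹ = kg⁻¹·m⁻²·s²·A.
  Hz = 1/s = s⁻¹ (frequency is cycles per second).
  So Hz² = s⁻².
  S = 1/Ω (conductance is reciprocal resistance),
      = kg⁻¹·m⁻²·s³·A².
  So S⁻¹ = kg·m²·s⁻³·A⁻².
  H = Wb/A (inductance = flux per current),
      = kg·m²·s⁻²·A⁻².
  F = C/V (capacitance = charge per voltage),
      = A·s/(kg·m²·s⁻³·A⁻¹) (substituting C and V),
      = kg⁻¹·m⁻²·s⁴·A².
  Combining: Wb⁻¹·s⁻¹·Hz²·S⁻¹·mol·H·F = (kg⁻¹·m⁻²·s²·A) · s⁻¹ · s⁻² · (kg·m²·s⁻³·A⁻²) · mol · (kg·m²·s⁻²·A⁻²) · (kg⁻¹·m⁻²·s⁴·A²) = s⁻²·A⁻¹·mol.
Left is s⁻¹·A⁻¹·mol; right is s⁻²·A⁻¹·mol — different.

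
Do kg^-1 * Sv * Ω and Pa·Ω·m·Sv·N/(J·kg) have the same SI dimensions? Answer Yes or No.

No

Left side:
  Sv = m²·s⁻².
  Ω = kg·m²·s⁻³·A⁻².
  Combining: kg⁻¹·Sv·Ω = kg⁻¹ · (m²·s⁻²) · (kg·m²·s⁻³·A⁻²) = m⁴·s⁻⁵·A⁻².
Right side:
  J = kg·m²·s⁻².
  So J⁻¹ = kg⁻¹·m⁻²·s².
  Pa = kg·m⁻¹·s⁻².
  Ω = kg·m²·s⁻³·A⁻².
  Sv = m²·s⁻².
  N = kg·m·s⁻².
  Combining: J⁻¹·Pa·Ω·kg⁻¹·m·Sv·N = (kg⁻¹·m⁻²·s²) · (kg·m⁻¹·s⁻²) · (kg·m²·s⁻³·A⁻²) · kg⁻¹ · m · (m²·s⁻²) · (kg·m·s⁻²) = kg·m³·s⁻⁷·A⁻².
Left is m⁴·s⁻⁵·A⁻²; right is kg·m³·s⁻⁷·A⁻² — different.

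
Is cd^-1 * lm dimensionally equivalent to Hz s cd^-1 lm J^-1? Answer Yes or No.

Left side:
  lm = cd·sr = cd (luminous flux; sr is dimensionless).
  Combining: cd⁻¹·lm = cd⁻¹ · cd = 1.
Right side:
  Hz = 1/s = s⁻¹ (frequency is cycles per second).
  lm = cd·sr = cd (luminous flux; sr is dimensionless).
  J = N·m (work = force × distance),
      = kg·m²·s⁻².
  So J⁻¹ = kg⁻¹·m⁻²·s².
  Combining: Hz·s·cd⁻¹·lm·J⁻¹ = s⁻¹ · s · cd⁻¹ · cd · (kg⁻¹·m⁻²·s²) = kg⁻¹·m⁻²·s².
Left is 1; right is kg⁻¹·m⁻²·s² — different.

No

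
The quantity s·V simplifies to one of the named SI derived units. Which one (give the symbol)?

Wb

V = W/A (potential = power per current),
    = kg·m²·s⁻³·A⁻¹.
Combining: s·V = s · (kg·m²·s⁻³·A⁻¹) = kg·m²·s⁻²·A⁻¹.
kg·m²·s⁻²·A⁻¹ is the base-SI form of the weber.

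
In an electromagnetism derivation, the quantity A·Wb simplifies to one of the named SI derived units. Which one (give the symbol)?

J

Wb = V·s (flux: a volt is a weber per second),
    = kg·m²·s⁻²·A⁻¹.
Combining: A·Wb = A · (kg·m²·s⁻²·A⁻¹) = kg·m²·s⁻².
kg·m²·s⁻² is the base-SI form of the joule.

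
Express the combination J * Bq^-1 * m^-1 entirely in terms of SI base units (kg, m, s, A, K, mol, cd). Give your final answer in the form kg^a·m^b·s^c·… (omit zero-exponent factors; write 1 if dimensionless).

J = kg·m²·s⁻².
Bq = s⁻¹.
So Bq⁻¹ = s.
Combining: J·Bq⁻¹·m⁻¹ = (kg·m²·s⁻²) · s · m⁻¹ = kg·m·s⁻¹.

kg·m·s⁻¹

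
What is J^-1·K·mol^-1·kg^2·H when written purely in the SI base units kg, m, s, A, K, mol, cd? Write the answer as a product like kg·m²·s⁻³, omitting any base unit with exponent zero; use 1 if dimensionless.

kg²·A⁻²·K·mol⁻¹

J = N·m (work = force × distance),
    = kg·m²·s⁻².
So J⁻¹ = kg⁻¹·m⁻²·s².
H = Wb/A (inductance = flux per current),
    = kg·m²·s⁻²·A⁻².
Combining: J⁻¹·K·mol⁻¹·kg²·H = (kg⁻¹·m⁻²·s²) · K · mol⁻¹ · kg² · (kg·m²·s⁻²·A⁻²) = kg²·A⁻²·K·mol⁻¹.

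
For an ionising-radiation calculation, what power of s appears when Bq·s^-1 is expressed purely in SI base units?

Bq = s⁻¹.
Combining: Bq·s⁻¹ = s⁻¹ · s⁻¹ = s⁻².
The exponent of s is -2.

-2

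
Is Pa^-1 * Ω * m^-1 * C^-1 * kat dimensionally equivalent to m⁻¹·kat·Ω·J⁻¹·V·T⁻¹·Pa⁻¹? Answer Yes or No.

No

Left side:
  Pa = kg·m⁻¹·s⁻².
  So Pa⁻¹ = kg⁻¹·m·s².
  Ω = kg·m²·s⁻³·A⁻².
  C = s·A.
  So C⁻¹ = s⁻¹·A⁻¹.
  kat = s⁻¹·mol.
  Combining: Pa⁻¹·Ω·m⁻¹·C⁻¹·kat = (kg⁻¹·m·s²) · (kg·m²·s⁻³·A⁻²) · m⁻¹ · (s⁻¹·A⁻¹) · (s⁻¹·mol) = m²·s⁻³·A⁻³·mol.
Right side:
  kat = mol/s = s⁻¹·mol (catalytic activity).
  Ω = V/A (resistance = voltage per current),
      = kg·m²·s⁻³·A⁻².
  J = N·m (work = force × distance),
      = kg·m²·s⁻².
  So J⁻¹ = kg⁻¹·m⁻²·s².
  V = W/A (potential = power per current),
      = kg·m²·s⁻³·A⁻¹.
  T = Wb/m² (flux density = flux per area),
      = kg·s⁻²·A⁻¹.
  So T⁻¹ = kg⁻¹·s²·A.
  Pa = N/m² (pressure = force per area),
      = kg·m⁻¹·s⁻².
  So Pa⁻¹ = kg⁻¹·m·s².
  Combining: m⁻¹·kat·Ω·J⁻¹·V·T⁻¹·Pa⁻¹ = m⁻¹ · (s⁻¹·mol) · (kg·m²·s⁻³·A⁻²) · (kg⁻¹·m⁻²·s²) · (kg·m²·s⁻³·A⁻¹) · (kg⁻¹·s²·A) · (kg⁻¹·m·s²) = kg⁻¹·m²·s⁻¹·A⁻²·mol.
Left is m²·s⁻³·A⁻³·mol; right is kg⁻¹·m²·s⁻¹·A⁻²·mol — different.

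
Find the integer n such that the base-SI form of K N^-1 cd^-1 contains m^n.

N = kg·m/s² = kg·m·s⁻² (force = mass × acceleration).
So N⁻¹ = kg⁻¹·m⁻¹·s².
Combining: K·N⁻¹·cd⁻¹ = K · (kg⁻¹·m⁻¹·s²) · cd⁻¹ = kg⁻¹·m⁻¹·s²·K·cd⁻¹.
The exponent of m is -1.

-1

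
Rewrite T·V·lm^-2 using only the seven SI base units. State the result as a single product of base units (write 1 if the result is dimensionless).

kg²·m²·s⁻⁵·A⁻²·cd⁻²

T = kg·s⁻²·A⁻¹.
V = kg·m²·s⁻³·A⁻¹.
lm = cd.
So lm⁻² = cd⁻².
Combining: T·V·lm⁻² = (kg·s⁻²·A⁻¹) · (kg·m²·s⁻³·A⁻¹) · cd⁻² = kg²·m²·s⁻⁵·A⁻²·cd⁻².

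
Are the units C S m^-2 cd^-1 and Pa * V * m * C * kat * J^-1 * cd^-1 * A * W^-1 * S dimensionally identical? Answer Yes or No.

Left side:
  C = A·s = s·A (charge = current × time).
  S = 1/Ω (conductance is reciprocal resistance),
      = kg⁻¹·m⁻²·s³·A².
  Combining: C·S·m⁻²·cd⁻¹ = (s·A) · (kg⁻¹·m⁻²·s³·A²) · m⁻² · cd⁻¹ = kg⁻¹·m⁻⁴·s⁴·A³·cd⁻¹.
Right side:
  Pa = N/m² (pressure = force per area),
      = kg·m⁻¹·s⁻².
  V = W/A (potential = power per current),
      = kg·m²·s⁻³·A⁻¹.
  C = A·s = s·A (charge = current × time).
  kat = mol/s = s⁻¹·mol (catalytic activity).
  J = N·m (work = force × distance),
      = kg·m²·s⁻².
  So J⁻¹ = kg⁻¹·m⁻²·s².
  W = J/s (power = energy per time),
      = kg·m²·s⁻³.
  So W⁻¹ = kg⁻¹·m⁻²·s³.
  S = 1/Ω (conductance is reciprocal resistance),
      = kg⁻¹·m⁻²·s³·A².
  Combining: Pa·V·m·C·kat·J⁻¹·cd⁻¹·A·W⁻¹·S = (kg·m⁻¹·s⁻²) · (kg·m²·s⁻³·A⁻¹) · m · (s·A) · (s⁻¹·mol) · (kg⁻¹·m⁻²·s²) · cd⁻¹ · A · (kg⁻¹·m⁻²·s³) · (kg⁻¹·m⁻²·s³·A²) = kg⁻¹·m⁻⁴·s³·A³·mol·cd⁻¹.
Left is kg⁻¹·m⁻⁴·s⁴·A³·cd⁻¹; right is kg⁻¹·m⁻⁴·s³·A³·mol·cd⁻¹ — different.

No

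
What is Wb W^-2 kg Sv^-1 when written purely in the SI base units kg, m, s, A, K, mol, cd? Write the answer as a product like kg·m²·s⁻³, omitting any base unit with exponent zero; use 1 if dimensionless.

m⁻⁴·s⁶·A⁻¹

Wb = V·s (flux: a volt is a weber per second),
    = kg·m²·s⁻²·A⁻¹.
W = J/s (power = energy per time),
    = kg·m²·s⁻³.
So W⁻² = kg⁻²·m⁻⁴·s⁶.
Sv = J/kg (equivalent dose = energy per mass),
    = m²·s⁻².
So Sv⁻¹ = m⁻²·s².
Combining: Wb·W⁻²·kg·Sv⁻¹ = (kg·m²·s⁻²·A⁻¹) · (kg⁻²·m⁻⁴·s⁶) · kg · (m⁻²·s²) = m⁻⁴·s⁶·A⁻¹.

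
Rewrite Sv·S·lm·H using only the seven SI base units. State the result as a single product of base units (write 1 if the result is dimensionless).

Sv = J/kg (equivalent dose = energy per mass),
    = m²·s⁻².
S = 1/Ω (conductance is reciprocal resistance),
    = kg⁻¹·m⁻²·s³·A².
lm = cd·sr = cd (luminous flux; sr is dimensionless).
H = Wb/A (inductance = flux per current),
    = kg·m²·s⁻²·A⁻².
Combining: Sv·S·lm·H = (m²·s⁻²) · (kg⁻¹·m⁻²·s³·A²) · cd · (kg·m²·s⁻²·A⁻²) = m²·s⁻¹·cd.

m²·s⁻¹·cd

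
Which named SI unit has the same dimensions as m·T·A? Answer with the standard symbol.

T = Wb/m² (flux density = flux per area),
    = kg·s⁻²·A⁻¹.
Combining: m·T·A = m · (kg·s⁻²·A⁻¹) · A = kg·m·s⁻².
kg·m·s⁻² is the base-SI form of the newton.

N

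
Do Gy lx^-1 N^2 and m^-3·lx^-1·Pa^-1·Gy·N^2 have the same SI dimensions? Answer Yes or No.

Left side:
  Gy = m²·s⁻².
  lx = m⁻²·cd.
  So lx⁻¹ = m²·cd⁻¹.
  N = kg·m·s⁻².
  So N² = kg²·m²·s⁻⁴.
  Combining: Gy·lx⁻¹·N² = (m²·s⁻²) · (m²·cd⁻¹) · (kg²·m²·s⁻⁴) = kg²·m⁶·s⁻⁶·cd⁻¹.
Right side:
  lx = lm/m² (illuminance = luminous flux per area),
      = m⁻²·cd.
  So lx⁻¹ = m²·cd⁻¹.
  Pa = N/m² (pressure = force per area),
      = kg·m⁻¹·s⁻².
  So Pa⁻¹ = kg⁻¹·m·s².
  Gy = J/kg (absorbed dose = energy per mass),
      = m²·s⁻².
  N = kg·m/s² = kg·m·s⁻² (force = mass × acceleration).
  So N² = kg²·m²·s⁻⁴.
  Combining: m⁻³·lx⁻¹·Pa⁻¹·Gy·N² = m⁻³ · (m²·cd⁻¹) · (kg⁻¹·m·s²) · (m²·s⁻²) · (kg²·m²·s⁻⁴) = kg·m⁴·s⁻⁴·cd⁻¹.
Left is kg²·m⁶·s⁻⁶·cd⁻¹; right is kg·m⁴·s⁻⁴·cd⁻¹ — different.

No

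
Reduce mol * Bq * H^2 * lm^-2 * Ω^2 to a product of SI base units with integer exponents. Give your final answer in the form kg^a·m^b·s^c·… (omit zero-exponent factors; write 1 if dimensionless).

kg⁴·m⁸·s⁻¹¹·A⁻⁸·mol·cd⁻²

Bq = 1/s = s⁻¹ (activity is decays per second).
H = Wb/A (inductance = flux per current),
    = kg·m²·s⁻²·A⁻².
So H² = kg²·m⁴·s⁻⁴·A⁻⁴.
lm = cd·sr = cd (luminous flux; sr is dimensionless).
So lm⁻² = cd⁻².
Ω = V/A (resistance = voltage per current),
    = kg·m²·s⁻³·A⁻².
So Ω² = kg²·m⁴·s⁻⁶·A⁻⁴.
Combining: mol·Bq·H²·lm⁻²·Ω² = mol · s⁻¹ · (kg²·m⁴·s⁻⁴·A⁻⁴) · cd⁻² · (kg²·m⁴·s⁻⁶·A⁻⁴) = kg⁴·m⁸·s⁻¹¹·A⁻⁸·mol·cd⁻².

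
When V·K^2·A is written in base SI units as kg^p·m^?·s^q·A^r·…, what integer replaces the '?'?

V = W/A (potential = power per current),
    = kg·m²·s⁻³·A⁻¹.
Combining: V·K²·A = (kg·m²·s⁻³·A⁻¹) · K² · A = kg·m²·s⁻³·K².
The exponent of m is 2.

2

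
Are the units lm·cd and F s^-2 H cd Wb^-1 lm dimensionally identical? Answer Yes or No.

No

Left side:
  lm = cd.
  Combining: lm·cd = cd · cd = cd².
Right side:
  F = kg⁻¹·m⁻²·s⁴·A².
  H = kg·m²·s⁻²·A⁻².
  Wb = kg·m²·s⁻²·A⁻¹.
  So Wb⁻¹ = kg⁻¹·m⁻²·s²·A.
  lm = cd.
  Combining: F·s⁻²·H·cd·Wb⁻¹·lm = (kg⁻¹·m⁻²·s⁴·A²) · s⁻² · (kg·m²·s⁻²·A⁻²) · cd · (kg⁻¹·m⁻²·s²·A) · cd = kg⁻¹·m⁻²·s²·A·cd².
Left is cd²; right is kg⁻¹·m⁻²·s²·A·cd² — different.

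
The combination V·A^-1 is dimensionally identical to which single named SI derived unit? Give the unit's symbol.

V = W/A (potential = power per current),
    = kg·m²·s⁻³·A⁻¹.
Combining: V·A⁻¹ = (kg·m²·s⁻³·A⁻¹) · A⁻¹ = kg·m²·s⁻³·A⁻².
kg·m²·s⁻³·A⁻² is the base-SI form of the ohm.

Ω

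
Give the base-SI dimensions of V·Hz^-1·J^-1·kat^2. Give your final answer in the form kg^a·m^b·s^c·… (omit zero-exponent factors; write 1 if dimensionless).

s⁻²·A⁻¹·mol²

V = kg·m²·s⁻³·A⁻¹.
Hz = s⁻¹.
So Hz⁻¹ = s.
J = kg·m²·s⁻².
So J⁻¹ = kg⁻¹·m⁻²·s².
kat = s⁻¹·mol.
So kat² = s⁻²·mol².
Combining: V·Hz⁻¹·J⁻¹·kat² = (kg·m²·s⁻³·A⁻¹) · s · (kg⁻¹·m⁻²·s²) · (s⁻²·mol²) = s⁻²·A⁻¹·mol².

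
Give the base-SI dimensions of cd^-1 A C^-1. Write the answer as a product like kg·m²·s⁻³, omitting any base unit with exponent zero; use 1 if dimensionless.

s⁻¹·cd⁻¹

C = s·A.
So C⁻¹ = s⁻¹·A⁻¹.
Combining: cd⁻¹·A·C⁻¹ = cd⁻¹ · A · (s⁻¹·A⁻¹) = s⁻¹·cd⁻¹.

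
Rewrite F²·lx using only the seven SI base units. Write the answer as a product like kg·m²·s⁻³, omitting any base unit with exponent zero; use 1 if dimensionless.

F = C/V (capacitance = charge per voltage),
    = A·s/(kg·m²·s⁻³·A⁻¹) (substituting C and V),
    = kg⁻¹·m⁻²·s⁴·A².
So F² = kg⁻²·m⁻⁴·s⁸·A⁴.
lx = lm/m² (illuminance = luminous flux per area),
    = m⁻²·cd.
Combining: F²·lx = (kg⁻²·m⁻⁴·s⁸·A⁴) · (m⁻²·cd) = kg⁻²·m⁻⁶·s⁸·A⁴·cd.

kg⁻²·m⁻⁶·s⁸·A⁴·cd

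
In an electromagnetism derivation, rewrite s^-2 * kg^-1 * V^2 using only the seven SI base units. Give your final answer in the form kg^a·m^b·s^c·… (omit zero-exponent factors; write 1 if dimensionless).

kg·m⁴·s⁻⁸·A⁻²

V = kg·m²·s⁻³·A⁻¹.
So V² = kg²·m⁴·s⁻⁶·A⁻².
Combining: s⁻²·kg⁻¹·V² = s⁻² · kg⁻¹ · (kg²·m⁴·s⁻⁶·A⁻²) = kg·m⁴·s⁻⁸·A⁻².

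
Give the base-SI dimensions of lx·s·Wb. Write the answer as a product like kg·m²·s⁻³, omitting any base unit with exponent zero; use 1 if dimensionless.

kg·s⁻¹·A⁻¹·cd

lx = m⁻²·cd.
Wb = kg·m²·s⁻²·A⁻¹.
Combining: lx·s·Wb = (m⁻²·cd) · s · (kg·m²·s⁻²·A⁻¹) = kg·s⁻¹·A⁻¹·cd.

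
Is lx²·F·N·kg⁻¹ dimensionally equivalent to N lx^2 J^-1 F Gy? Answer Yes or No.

Left side:
  lx = lm/m² (illuminance = luminous flux per area),
      = m⁻²·cd.
  So lx² = m⁻⁴·cd².
  F = C/V (capacitance = charge per voltage),
      = A·s/(kg·m²·s⁻³·A⁻¹) (substituting C and V),
      = kg⁻¹·m⁻²·s⁴·A².
  N = kg·m/s² = kg·m·s⁻² (force = mass × acceleration).
  Combining: lx²·F·N·kg⁻¹ = (m⁻⁴·cd²) · (kg⁻¹·m⁻²·s⁴·A²) · (kg·m·s⁻²) · kg⁻¹ = kg⁻¹·m⁻⁵·s²·A²·cd².
Right side:
  N = kg·m/s² = kg·m·s⁻² (force = mass × acceleration).
  lx = lm/m² (illuminance = luminous flux per area),
      = m⁻²·cd.
  So lx² = m⁻⁴·cd².
  J = N·m (work = force × distance),
      = kg·m²·s⁻².
  So J⁻¹ = kg⁻¹·m⁻²·s².
  F = C/V (capacitance = charge per voltage),
      = A·s/(kg·m²·s⁻³·A⁻¹) (substituting C and V),
      = kg⁻¹·m⁻²·s⁴·A².
  Gy = J/kg (absorbed dose = energy per mass),
      = m²·s⁻².
  Combining: N·lx²·J⁻¹·F·Gy = (kg·m·s⁻²) · (m⁻⁴·cd²) · (kg⁻¹·m⁻²·s²) · (kg⁻¹·m⁻²·s⁴·A²) · (m²·s⁻²) = kg⁻¹·m⁻⁵·s²·A²·cd².
Both reduce to kg⁻¹·m⁻⁵·s²·A²·cd².

Yes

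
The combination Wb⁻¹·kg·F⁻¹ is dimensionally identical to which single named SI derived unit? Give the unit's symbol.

Wb = V·s (flux: a volt is a weber per second),
    = kg·m²·s⁻²·A⁻¹.
So Wb⁻¹ = kg⁻¹·m⁻²·s²·A.
F = C/V (capacitance = charge per voltage),
    = A·s/(kg·m²·s⁻³·A⁻¹) (substituting C and V),
    = kg⁻¹·m⁻²·s⁴·A².
So F⁻¹ = kg·m²·s⁻⁴·A⁻².
Combining: Wb⁻¹·kg·F⁻¹ = (kg⁻¹·m⁻²·s²·A) · kg · (kg·m²·s⁻⁴·A⁻²) = kg·s⁻²·A⁻¹.
kg·s⁻²·A⁻¹ is the base-SI form of the tesla.

T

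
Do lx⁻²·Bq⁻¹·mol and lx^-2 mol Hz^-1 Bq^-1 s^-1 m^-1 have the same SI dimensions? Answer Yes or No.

No

Left side:
  lx = m⁻²·cd.
  So lx⁻² = m⁴·cd⁻².
  Bq = s⁻¹.
  So Bq⁻¹ = s.
  Combining: lx⁻²·Bq⁻¹·mol = (m⁴·cd⁻²) · s · mol = m⁴·s·mol·cd⁻².
Right side:
  lx = lm/m² (illuminance = luminous flux per area),
      = m⁻²·cd.
  So lx⁻² = m⁴·cd⁻².
  Hz = 1/s = s⁻¹ (frequency is cycles per second).
  So Hz⁻¹ = s.
  Bq = 1/s = s⁻¹ (activity is decays per second).
  So Bq⁻¹ = s.
  Combining: lx⁻²·mol·Hz⁻¹·Bq⁻¹·s⁻¹·m⁻¹ = (m⁴·cd⁻²) · mol · s · s · s⁻¹ · m⁻¹ = m³·s·mol·cd⁻².
Left is m⁴·s·mol·cd⁻²; right is m³·s·mol·cd⁻² — different.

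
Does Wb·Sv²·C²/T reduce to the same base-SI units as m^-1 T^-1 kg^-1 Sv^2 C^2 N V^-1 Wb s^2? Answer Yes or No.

Left side:
  Wb = kg·m²·s⁻²·A⁻¹.
  Sv = m²·s⁻².
  So Sv² = m⁴·s⁻⁴.
  C = s·A.
  So C² = s²·A².
  T = kg·s⁻²·A⁻¹.
  So T⁻¹ = kg⁻¹·s²·A.
  Combining: Wb·Sv²·C²·T⁻¹ = (kg·m²·s⁻²·A⁻¹) · (m⁴·s⁻⁴) · (s²·A²) · (kg⁻¹·s²·A) = m⁶·s⁻²·A².
Right side:
  T = kg·s⁻²·A⁻¹.
  So T⁻¹ = kg⁻¹·s²·A.
  Sv = m²·s⁻².
  So Sv² = m⁴·s⁻⁴.
  C = s·A.
  So C² = s²·A².
  N = kg·m·s⁻².
  V = kg·m²·s⁻³·A⁻¹.
  So V⁻¹ = kg⁻¹·m⁻²·s³·A.
  Wb = kg·m²·s⁻²·A⁻¹.
  Combining: m⁻¹·T⁻¹·kg⁻¹·Sv²·C²·N·V⁻¹·Wb·s² = m⁻¹ · (kg⁻¹·s²·A) · kg⁻¹ · (m⁴·s⁻⁴) · (s²·A²) · (kg·m·s⁻²) · (kg⁻¹·m⁻²·s³·A) · (kg·m²·s⁻²·A⁻¹) · s² = kg⁻¹·m⁴·s·A³.
Left is m⁶·s⁻²·A²; right is kg⁻¹·m⁴·s·A³ — different.

No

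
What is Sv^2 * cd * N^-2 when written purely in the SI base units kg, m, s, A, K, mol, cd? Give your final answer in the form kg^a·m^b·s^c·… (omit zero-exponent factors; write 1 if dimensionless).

Sv = J/kg (equivalent dose = energy per mass),
    = m²·s⁻².
So Sv² = m⁴·s⁻⁴.
N = kg·m/s² = kg·m·s⁻² (force = mass × acceleration).
So N⁻² = kg⁻²·m⁻²·s⁴.
Combining: Sv²·cd·N⁻² = (m⁴·s⁻⁴) · cd · (kg⁻²·m⁻²·s⁴) = kg⁻²·m²·cd.

kg⁻²·m²·cd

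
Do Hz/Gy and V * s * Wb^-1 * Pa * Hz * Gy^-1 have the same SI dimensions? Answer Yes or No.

Left side:
  Gy = J/kg (absorbed dose = energy per mass),
      = m²·s⁻².
  So Gy⁻¹ = m⁻²·s².
  Hz = 1/s = s⁻¹ (frequency is cycles per second).
  Combining: Gy⁻¹·Hz = (m⁻²·s²) · s⁻¹ = m⁻²·s.
Right side:
  V = kg·m²·s⁻³·A⁻¹.
  Wb = kg·m²·s⁻²·A⁻¹.
  So Wb⁻¹ = kg⁻¹·m⁻²·s²·A.
  Pa = kg·m⁻¹·s⁻².
  Hz = s⁻¹.
  Gy = m²·s⁻².
  So Gy⁻¹ = m⁻²·s².
  Combining: V·s·Wb⁻¹·Pa·Hz·Gy⁻¹ = (kg·m²·s⁻³·A⁻¹) · s · (kg⁻¹·m⁻²·s²·A) · (kg·m⁻¹·s⁻²) · s⁻¹ · (m⁻²·s²) = kg·m⁻³·s⁻¹.
Left is m⁻²·s; right is kg·m⁻³·s⁻¹ — different.

No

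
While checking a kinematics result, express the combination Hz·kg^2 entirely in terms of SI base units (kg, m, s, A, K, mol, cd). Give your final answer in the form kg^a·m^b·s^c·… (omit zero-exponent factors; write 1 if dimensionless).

kg²·s⁻¹

Hz = 1/s = s⁻¹ (frequency is cycles per second).
Combining: Hz·kg² = s⁻¹ · kg² = kg²·s⁻¹.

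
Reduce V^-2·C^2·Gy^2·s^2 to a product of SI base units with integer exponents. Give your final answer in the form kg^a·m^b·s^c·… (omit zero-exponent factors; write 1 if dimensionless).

kg⁻²·s⁶·A⁴

V = kg·m²·s⁻³·A⁻¹.
So V⁻² = kg⁻²·m⁻⁴·s⁶·A².
C = s·A.
So C² = s²·A².
Gy = m²·s⁻².
So Gy² = m⁴·s⁻⁴.
Combining: V⁻²·C²·Gy²·s² = (kg⁻²·m⁻⁴·s⁶·A²) · (s²·A²) · (m⁴·s⁻⁴) · s² = kg⁻²·s⁶·A⁴.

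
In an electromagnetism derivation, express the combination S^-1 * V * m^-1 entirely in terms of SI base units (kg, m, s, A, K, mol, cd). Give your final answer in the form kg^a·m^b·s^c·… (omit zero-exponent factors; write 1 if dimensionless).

S = 1/Ω (conductance is reciprocal resistance),
    = kg⁻¹·m⁻²·s³·A².
So S⁻¹ = kg·m²·s⁻³·A⁻².
V = W/A (potential = power per current),
    = kg·m²·s⁻³·A⁻¹.
Combining: S⁻¹·V·m⁻¹ = (kg·m²·s⁻³·A⁻²) · (kg·m²·s⁻³·A⁻¹) · m⁻¹ = kg²·m³·s⁻⁶·A⁻³.

kg²·m³·s⁻⁶·A⁻³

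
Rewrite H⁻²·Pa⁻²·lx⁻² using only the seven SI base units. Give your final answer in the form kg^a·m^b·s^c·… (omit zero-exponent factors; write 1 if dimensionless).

H = kg·m²·s⁻²·A⁻².
So H⁻² = kg⁻²·m⁻⁴·s⁴·A⁴.
Pa = kg·m⁻¹·s⁻².
So Pa⁻² = kg⁻²·m²·s⁴.
lx = m⁻²·cd.
So lx⁻² = m⁴·cd⁻².
Combining: H⁻²·Pa⁻²·lx⁻² = (kg⁻²·m⁻⁴·s⁴·A⁴) · (kg⁻²·m²·s⁴) · (m⁴·cd⁻²) = kg⁻⁴·m²·s⁸·A⁴·cd⁻².

kg⁻⁴·m²·s⁸·A⁴·cd⁻²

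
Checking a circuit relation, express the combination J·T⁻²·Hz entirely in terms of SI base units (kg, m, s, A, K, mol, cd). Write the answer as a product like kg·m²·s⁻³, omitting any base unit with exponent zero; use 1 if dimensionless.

J = N·m (work = force × distance),
    = kg·m²·s⁻².
T = Wb/m² (flux density = flux per area),
    = kg·s⁻²·A⁻¹.
So T⁻² = kg⁻²·s⁴·A².
Hz = 1/s = s⁻¹ (frequency is cycles per second).
Combining: J·T⁻²·Hz = (kg·m²·s⁻²) · (kg⁻²·s⁴·A²) · s⁻¹ = kg⁻¹·m²·s·A².

kg⁻¹·m²·s·A²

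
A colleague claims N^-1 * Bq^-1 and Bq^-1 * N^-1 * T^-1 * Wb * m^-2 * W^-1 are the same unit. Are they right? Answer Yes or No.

Left side:
  N = kg·m/s² = kg·m·s⁻² (force = mass × acceleration).
  So N⁻¹ = kg⁻¹·m⁻¹·s².
  Bq = 1/s = s⁻¹ (activity is decays per second).
  So Bq⁻¹ = s.
  Combining: N⁻¹·Bq⁻¹ = (kg⁻¹·m⁻¹·s²) · s = kg⁻¹·m⁻¹·s³.
Right side:
  Bq = s⁻¹.
  So Bq⁻¹ = s.
  N = kg·m·s⁻².
  So N⁻¹ = kg⁻¹·m⁻¹·s².
  T = kg·s⁻²·A⁻¹.
  So T⁻¹ = kg⁻¹·s²·A.
  Wb = kg·m²·s⁻²·A⁻¹.
  W = kg·m²·s⁻³.
  So W⁻¹ = kg⁻¹·m⁻²·s³.
  Combining: Bq⁻¹·N⁻¹·T⁻¹·Wb·m⁻²·W⁻¹ = s · (kg⁻¹·m⁻¹·s²) · (kg⁻¹·s²·A) · (kg·m²·s⁻²·A⁻¹) · m⁻² · (kg⁻¹·m⁻²·s³) = kg⁻²·m⁻³·s⁶.
Left is kg⁻¹·m⁻¹·s³; right is kg⁻²·m⁻³·s⁶ — different.

No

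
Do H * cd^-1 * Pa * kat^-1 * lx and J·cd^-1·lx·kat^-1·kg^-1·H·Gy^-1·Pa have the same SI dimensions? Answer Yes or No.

Yes

Left side:
  H = Wb/A (inductance = flux per current),
      = kg·m²·s⁻²·A⁻².
  Pa = N/m² (pressure = force per area),
      = kg·m⁻¹·s⁻².
  kat = mol/s = s⁻¹·mol (catalytic activity).
  So kat⁻¹ = s·mol⁻¹.
  lx = lm/m² (illuminance = luminous flux per area),
      = m⁻²·cd.
  Combining: H·cd⁻¹·Pa·kat⁻¹·lx = (kg·m²·s⁻²·A⁻²) · cd⁻¹ · (kg·m⁻¹·s⁻²) · (s·mol⁻¹) · (m⁻²·cd) = kg²·m⁻¹·s⁻³·A⁻²·mol⁻¹.
Right side:
  J = kg·m²·s⁻².
  lx = m⁻²·cd.
  kat = s⁻¹·mol.
  So kat⁻¹ = s·mol⁻¹.
  H = kg·m²·s⁻²·A⁻².
  Gy = m²·s⁻².
  So Gy⁻¹ = m⁻²·s².
  Pa = kg·m⁻¹·s⁻².
  Combining: J·cd⁻¹·lx·kat⁻¹·kg⁻¹·H·Gy⁻¹·Pa = (kg·m²·s⁻²) · cd⁻¹ · (m⁻²·cd) · (s·mol⁻¹) · kg⁻¹ · (kg·m²·s⁻²·A⁻²) · (m⁻²·s²) · (kg·m⁻¹·s⁻²) = kg²·m⁻¹·s⁻³·A⁻²·mol⁻¹.
Both reduce to kg²·m⁻¹·s⁻³·A⁻²·mol⁻¹.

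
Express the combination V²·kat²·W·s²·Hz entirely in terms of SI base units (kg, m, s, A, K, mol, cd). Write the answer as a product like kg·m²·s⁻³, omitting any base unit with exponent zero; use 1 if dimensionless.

kg³·m⁶·s⁻¹⁰·A⁻²·mol²

V = kg·m²·s⁻³·A⁻¹.
So V² = kg²·m⁴·s⁻⁶·A⁻².
kat = s⁻¹·mol.
So kat² = s⁻²·mol².
W = kg·m²·s⁻³.
Hz = s⁻¹.
Combining: V²·kat²·W·s²·Hz = (kg²·m⁴·s⁻⁶·A⁻²) · (s⁻²·mol²) · (kg·m²·s⁻³) · s² · s⁻¹ = kg³·m⁶·s⁻¹⁰·A⁻²·mol².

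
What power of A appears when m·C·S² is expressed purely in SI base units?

5

C = A·s = s·A (charge = current × time).
S = 1/Ω (conductance is reciprocal resistance),
    = kg⁻¹·m⁻²·s³·A².
So S² = kg⁻²·m⁻⁴·s⁶·A⁴.
Combining: m·C·S² = m · (s·A) · (kg⁻²·m⁻⁴·s⁶·A⁴) = kg⁻²·m⁻³·s⁷·A⁵.
The exponent of A is 5.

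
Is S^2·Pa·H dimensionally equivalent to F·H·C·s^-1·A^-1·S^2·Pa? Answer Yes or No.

Left side:
  S = 1/Ω (conductance is reciprocal resistance),
      = kg⁻¹·m⁻²·s³·A².
  So S² = kg⁻²·m⁻⁴·s⁶·A⁴.
  Pa = N/m² (pressure = force per area),
      = kg·m⁻¹·s⁻².
  H = Wb/A (inductance = flux per current),
      = kg·m²·s⁻²·A⁻².
  Combining: S²·Pa·H = (kg⁻²·m⁻⁴·s⁶·A⁴) · (kg·m⁻¹·s⁻²) · (kg·m²·s⁻²·A⁻²) = m⁻³·s²·A².
Right side:
  F = kg⁻¹·m⁻²·s⁴·A².
  H = kg·m²·s⁻²·A⁻².
  C = s·A.
  S = kg⁻¹·m⁻²·s³·A².
  So S² = kg⁻²·m⁻⁴·s⁶·A⁴.
  Pa = kg·m⁻¹·s⁻².
  Combining: F·H·C·s⁻¹·A⁻¹·S²·Pa = (kg⁻¹·m⁻²·s⁴·A²) · (kg·m²·s⁻²·A⁻²) · (s·A) · s⁻¹ · A⁻¹ · (kg⁻²·m⁻⁴·s⁶·A⁴) · (kg·m⁻¹·s⁻²) = kg⁻¹·m⁻⁵·s⁶·A⁴.
Left is m⁻³·s²·A²; right is kg⁻¹·m⁻⁵·s⁶·A⁴ — different.

No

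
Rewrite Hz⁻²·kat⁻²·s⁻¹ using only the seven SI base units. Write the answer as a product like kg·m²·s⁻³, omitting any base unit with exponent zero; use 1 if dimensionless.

s³·mol⁻²

Hz = 1/s = s⁻¹ (frequency is cycles per second).
So Hz⁻² = s².
kat = mol/s = s⁻¹·mol (catalytic activity).
So kat⁻² = s²·mol⁻².
Combining: Hz⁻²·kat⁻²·s⁻¹ = s² · (s²·mol⁻²) · s⁻¹ = s³·mol⁻².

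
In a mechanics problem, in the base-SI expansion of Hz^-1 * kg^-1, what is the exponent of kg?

Hz = 1/s = s⁻¹ (frequency is cycles per second).
So Hz⁻¹ = s.
Combining: Hz⁻¹·kg⁻¹ = s · kg⁻¹ = kg⁻¹·s.
The exponent of kg is -1.

-1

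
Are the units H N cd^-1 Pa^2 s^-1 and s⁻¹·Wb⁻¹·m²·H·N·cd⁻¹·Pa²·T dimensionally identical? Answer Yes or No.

Left side:
  H = kg·m²·s⁻²·A⁻².
  N = kg·m·s⁻².
  Pa = kg·m⁻¹·s⁻².
  So Pa² = kg²·m⁻²·s⁻⁴.
  Combining: H·N·cd⁻¹·Pa²·s⁻¹ = (kg·m²·s⁻²·A⁻²) · (kg·m·s⁻²) · cd⁻¹ · (kg²·m⁻²·s⁻⁴) · s⁻¹ = kg⁴·m·s⁻⁹·A⁻²·cd⁻¹.
Right side:
  Wb = kg·m²·s⁻²·A⁻¹.
  So Wb⁻¹ = kg⁻¹·m⁻²·s²·A.
  H = kg·m²·s⁻²·A⁻².
  N = kg·m·s⁻².
  Pa = kg·m⁻¹·s⁻².
  So Pa² = kg²·m⁻²·s⁻⁴.
  T = kg·s⁻²·A⁻¹.
  Combining: s⁻¹·Wb⁻¹·m²·H·N·cd⁻¹·Pa²·T = s⁻¹ · (kg⁻¹·m⁻²·s²·A) · m² · (kg·m²·s⁻²·A⁻²) · (kg·m·s⁻²) · cd⁻¹ · (kg²·m⁻²·s⁻⁴) · (kg·s⁻²·A⁻¹) = kg⁴·m·s⁻⁹·A⁻²·cd⁻¹.
Both reduce to kg⁴·m·s⁻⁹·A⁻²·cd⁻¹.

Yes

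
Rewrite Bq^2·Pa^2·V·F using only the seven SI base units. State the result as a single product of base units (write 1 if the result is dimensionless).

kg²·m⁻²·s⁻⁵·A

Bq = 1/s = s⁻¹ (activity is decays per second).
So Bq² = s⁻².
Pa = N/m² (pressure = force per area),
    = kg·m⁻¹·s⁻².
So Pa² = kg²·m⁻²·s⁻⁴.
V = W/A (potential = power per current),
    = kg·m²·s⁻³·A⁻¹.
F = C/V (capacitance = charge per voltage),
    = A·s/(kg·m²·s⁻³·A⁻¹) (substituting C and V),
    = kg⁻¹·m⁻²·s⁴·A².
Combining: Bq²·Pa²·V·F = s⁻² · (kg²·m⁻²·s⁻⁴) · (kg·m²·s⁻³·A⁻¹) · (kg⁻¹·m⁻²·s⁴·A²) = kg²·m⁻²·s⁻⁵·A.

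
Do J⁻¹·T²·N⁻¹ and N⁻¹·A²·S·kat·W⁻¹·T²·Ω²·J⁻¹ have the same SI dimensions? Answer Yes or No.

Left side:
  J = kg·m²·s⁻².
  So J⁻¹ = kg⁻¹·m⁻²·s².
  T = kg·s⁻²·A⁻¹.
  So T² = kg²·s⁻⁴·A⁻².
  N = kg·m·s⁻².
  So N⁻¹ = kg⁻¹·m⁻¹·s².
  Combining: J⁻¹·T²·N⁻¹ = (kg⁻¹·m⁻²·s²) · (kg²·s⁻⁴·A⁻²) · (kg⁻¹·m⁻¹·s²) = m⁻³·A⁻².
Right side:
  N = kg·m/s² = kg·m·s⁻² (force = mass × acceleration).
  So N⁻¹ = kg⁻¹·m⁻¹·s².
  S = 1/Ω (conductance is reciprocal resistance),
      = kg⁻¹·m⁻²·s³·A².
  kat = mol/s = s⁻¹·mol (catalytic activity).
  W = J/s (power = energy per time),
      = kg·m²·s⁻³.
  So W⁻¹ = kg⁻¹·m⁻²·s³.
  T = Wb/m² (flux density = flux per area),
      = kg·s⁻²·A⁻¹.
  So T² = kg²·s⁻⁴·A⁻².
  Ω = V/A (resistance = voltage per current),
      = kg·m²·s⁻³·A⁻².
  So Ω² = kg²·m⁴·s⁻⁶·A⁻⁴.
  J = N·m (work = force × distance),
      = kg·m²·s⁻².
  So J⁻¹ = kg⁻¹·m⁻²·s².
  Combining: N⁻¹·A²·S·kat·W⁻¹·T²·Ω²·J⁻¹ = (kg⁻¹·m⁻¹·s²) · A² · (kg⁻¹·m⁻²·s³·A²) · (s⁻¹·mol) · (kg⁻¹·m⁻²·s³) · (kg²·s⁻⁴·A⁻²) · (kg²·m⁴·s⁻⁶·A⁻⁴) · (kg⁻¹·m⁻²·s²) = m⁻³·s⁻¹·A⁻²·mol.
Left is m⁻³·A⁻²; right is m⁻³·s⁻¹·A⁻²·mol — different.

No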